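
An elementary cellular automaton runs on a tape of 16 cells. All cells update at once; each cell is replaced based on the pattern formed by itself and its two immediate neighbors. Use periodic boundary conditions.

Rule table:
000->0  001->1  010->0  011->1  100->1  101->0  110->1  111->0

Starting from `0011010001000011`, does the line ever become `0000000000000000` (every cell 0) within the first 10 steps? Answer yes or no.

yes

1111001010100111
0001110000011100
0011011000110110
0111011101110111
0101010101010101
0000000000000000
all cells are 0 at step 6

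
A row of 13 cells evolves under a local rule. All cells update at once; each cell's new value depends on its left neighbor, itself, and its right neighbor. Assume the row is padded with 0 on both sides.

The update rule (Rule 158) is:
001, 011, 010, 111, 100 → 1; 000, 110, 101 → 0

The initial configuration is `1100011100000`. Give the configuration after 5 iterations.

1010101011101

1010111010000
1010110011000
1010101110100
1010101100110
1010101011101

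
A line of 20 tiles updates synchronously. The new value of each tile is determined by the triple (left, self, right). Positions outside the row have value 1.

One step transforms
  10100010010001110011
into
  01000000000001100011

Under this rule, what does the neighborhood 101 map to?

At position 1 the neighborhood is 101; the next row has 1 there.

1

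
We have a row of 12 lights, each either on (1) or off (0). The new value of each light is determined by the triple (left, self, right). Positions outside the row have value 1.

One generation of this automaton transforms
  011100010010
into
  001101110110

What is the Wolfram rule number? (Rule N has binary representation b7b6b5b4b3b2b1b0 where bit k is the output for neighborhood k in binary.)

position 2: 111 → 1  (bit 7 = 1)
position 3: 110 → 1  (bit 6 = 1)
position 0: 101 → 0  (bit 5 = 0)
position 4: 100 → 0  (bit 4 = 0)
position 1: 011 → 0  (bit 3 = 0)
position 7: 010 → 1  (bit 2 = 1)
position 6: 001 → 1  (bit 1 = 1)
position 5: 000 → 1  (bit 0 = 1)
bits b7..b0 = 11000111 = 199

199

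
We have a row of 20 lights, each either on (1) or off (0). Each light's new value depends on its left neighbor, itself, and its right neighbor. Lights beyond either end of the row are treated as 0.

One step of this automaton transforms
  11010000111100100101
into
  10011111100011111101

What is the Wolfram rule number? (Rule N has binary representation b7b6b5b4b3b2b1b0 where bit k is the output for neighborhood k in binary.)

31

position 9: 111 → 0  (bit 7 = 0)
position 1: 110 → 0  (bit 6 = 0)
position 2: 101 → 0  (bit 5 = 0)
position 4: 100 → 1  (bit 4 = 1)
position 0: 011 → 1  (bit 3 = 1)
position 3: 010 → 1  (bit 2 = 1)
position 7: 001 → 1  (bit 1 = 1)
position 5: 000 → 1  (bit 0 = 1)
bits b7..b0 = 00011111 = 31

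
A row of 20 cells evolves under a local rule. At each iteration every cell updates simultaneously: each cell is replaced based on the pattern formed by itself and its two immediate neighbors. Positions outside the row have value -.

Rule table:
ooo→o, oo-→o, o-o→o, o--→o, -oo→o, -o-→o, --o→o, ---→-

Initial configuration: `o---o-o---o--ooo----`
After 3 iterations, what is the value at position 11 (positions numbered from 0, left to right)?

oo-ooooo-oooooooo---
oooooooooooooooooo--
ooooooooooooooooooo-
position 11 holds o

o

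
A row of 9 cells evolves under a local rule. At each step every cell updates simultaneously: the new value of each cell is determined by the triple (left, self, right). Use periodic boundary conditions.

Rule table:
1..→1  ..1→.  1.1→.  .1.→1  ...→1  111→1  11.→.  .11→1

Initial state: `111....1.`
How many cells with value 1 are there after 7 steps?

5

11.111.1.
1..11..1.
11.1.1.1.
1..1.1.1.
11.1.1.1.  (repeats step 3; period 2)
step 7: 11.1.1.1.
count of 1: 5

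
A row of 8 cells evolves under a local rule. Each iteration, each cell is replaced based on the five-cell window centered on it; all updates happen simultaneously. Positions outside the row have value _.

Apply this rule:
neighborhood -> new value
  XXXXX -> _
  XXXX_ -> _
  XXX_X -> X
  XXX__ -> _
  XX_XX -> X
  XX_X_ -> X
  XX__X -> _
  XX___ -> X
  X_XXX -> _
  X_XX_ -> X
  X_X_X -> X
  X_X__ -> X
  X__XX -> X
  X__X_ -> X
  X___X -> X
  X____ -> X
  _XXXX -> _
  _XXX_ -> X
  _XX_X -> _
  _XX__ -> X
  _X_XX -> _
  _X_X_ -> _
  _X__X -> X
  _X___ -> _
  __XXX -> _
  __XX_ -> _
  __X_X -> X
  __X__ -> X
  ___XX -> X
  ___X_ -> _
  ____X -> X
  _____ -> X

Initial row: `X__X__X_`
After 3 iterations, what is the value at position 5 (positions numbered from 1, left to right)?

XXXXXXX_
_______X
XXXXXX_X
position 5 holds X

X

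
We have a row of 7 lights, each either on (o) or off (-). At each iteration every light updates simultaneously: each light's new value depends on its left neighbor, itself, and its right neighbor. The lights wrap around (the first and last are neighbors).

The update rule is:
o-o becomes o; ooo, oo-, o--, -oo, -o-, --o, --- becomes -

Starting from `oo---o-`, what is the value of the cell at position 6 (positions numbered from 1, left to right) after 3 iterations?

-

------o
-------
-------
position 6 holds -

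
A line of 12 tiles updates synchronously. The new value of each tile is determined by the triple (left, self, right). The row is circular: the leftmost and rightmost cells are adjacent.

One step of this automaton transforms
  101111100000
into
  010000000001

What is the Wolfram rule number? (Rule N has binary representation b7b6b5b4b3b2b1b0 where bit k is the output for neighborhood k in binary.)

34

position 3: 111 → 0  (bit 7 = 0)
position 6: 110 → 0  (bit 6 = 0)
position 1: 101 → 1  (bit 5 = 1)
position 7: 100 → 0  (bit 4 = 0)
position 2: 011 → 0  (bit 3 = 0)
position 0: 010 → 0  (bit 2 = 0)
position 11: 001 → 1  (bit 1 = 1)
position 8: 000 → 0  (bit 0 = 0)
bits b7..b0 = 00100010 = 34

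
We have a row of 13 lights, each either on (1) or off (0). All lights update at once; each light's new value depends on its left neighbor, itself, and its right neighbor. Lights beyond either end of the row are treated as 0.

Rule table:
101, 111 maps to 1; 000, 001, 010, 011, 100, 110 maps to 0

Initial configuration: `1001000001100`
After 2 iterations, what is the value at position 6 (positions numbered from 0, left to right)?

0

0000000000000
0000000000000
position 6 holds 0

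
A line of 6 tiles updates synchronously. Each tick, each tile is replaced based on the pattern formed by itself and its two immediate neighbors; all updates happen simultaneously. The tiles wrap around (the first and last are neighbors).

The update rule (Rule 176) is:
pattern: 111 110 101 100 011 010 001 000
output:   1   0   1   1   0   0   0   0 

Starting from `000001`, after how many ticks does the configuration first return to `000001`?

6

100000
010000
001000
000100
000010
000001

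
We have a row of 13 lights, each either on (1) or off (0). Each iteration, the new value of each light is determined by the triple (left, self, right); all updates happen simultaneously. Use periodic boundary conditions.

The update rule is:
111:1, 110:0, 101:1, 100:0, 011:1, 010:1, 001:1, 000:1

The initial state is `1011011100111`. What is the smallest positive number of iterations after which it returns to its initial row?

0110111001111
1101110011110
1011100111101
0111001111011
1110011110110
1100111101101
1001111011011
0011110110111
0111101101110
1111011011100
1110110111001
1101101110011
1011011100111

13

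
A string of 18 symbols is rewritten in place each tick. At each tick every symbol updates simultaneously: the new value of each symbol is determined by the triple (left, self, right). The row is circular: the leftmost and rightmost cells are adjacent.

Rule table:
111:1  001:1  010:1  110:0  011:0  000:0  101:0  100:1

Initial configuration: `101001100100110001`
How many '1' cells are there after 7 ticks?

001110011111001010
010101101110111011
010100000100010000
110110001110111000
000001010100010101
100011010110110101
010100010000000100
count of 1: 4

4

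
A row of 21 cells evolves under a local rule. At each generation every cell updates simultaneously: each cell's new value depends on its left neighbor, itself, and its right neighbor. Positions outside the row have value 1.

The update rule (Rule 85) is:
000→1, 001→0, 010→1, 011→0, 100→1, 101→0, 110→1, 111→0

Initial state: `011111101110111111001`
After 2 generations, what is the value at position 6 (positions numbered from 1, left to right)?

000000100010000001100
111110111011111100110
position 6 holds 0

0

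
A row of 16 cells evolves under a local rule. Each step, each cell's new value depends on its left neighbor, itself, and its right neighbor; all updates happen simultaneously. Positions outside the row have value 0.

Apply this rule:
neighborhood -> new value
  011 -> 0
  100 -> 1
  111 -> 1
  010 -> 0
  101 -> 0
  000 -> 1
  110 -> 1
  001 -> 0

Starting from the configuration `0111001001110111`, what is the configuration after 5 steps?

0011100100110011
1001110010011001
0100111001001100
0010011100100111
1001001110010011

1001001110010011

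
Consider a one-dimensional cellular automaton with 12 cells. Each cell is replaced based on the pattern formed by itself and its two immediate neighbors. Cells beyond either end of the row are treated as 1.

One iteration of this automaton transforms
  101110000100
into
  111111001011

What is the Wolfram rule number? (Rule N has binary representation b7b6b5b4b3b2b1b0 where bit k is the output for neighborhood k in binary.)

position 3: 111 → 1  (bit 7 = 1)
position 0: 110 → 1  (bit 6 = 1)
position 1: 101 → 1  (bit 5 = 1)
position 5: 100 → 1  (bit 4 = 1)
position 2: 011 → 1  (bit 3 = 1)
position 9: 010 → 0  (bit 2 = 0)
position 8: 001 → 1  (bit 1 = 1)
position 6: 000 → 0  (bit 0 = 0)
bits b7..b0 = 11111010 = 250

250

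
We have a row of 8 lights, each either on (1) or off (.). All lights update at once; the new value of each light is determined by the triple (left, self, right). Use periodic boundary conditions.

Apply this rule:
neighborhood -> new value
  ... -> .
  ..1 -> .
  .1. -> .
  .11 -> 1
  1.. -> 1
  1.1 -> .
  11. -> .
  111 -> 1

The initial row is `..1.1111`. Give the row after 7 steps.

step 1: 1...111.
step 2: .1..11..
step 3: ..1.1.1.
step 4: .......1
step 5: 1.......
step 6: .1......
step 7: ..1.....

..1.....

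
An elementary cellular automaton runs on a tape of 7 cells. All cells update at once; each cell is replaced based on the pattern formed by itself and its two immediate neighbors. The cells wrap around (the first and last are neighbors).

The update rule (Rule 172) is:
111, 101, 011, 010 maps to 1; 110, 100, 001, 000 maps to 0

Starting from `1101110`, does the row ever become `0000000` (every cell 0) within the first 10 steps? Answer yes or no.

no

1011101
0111011
1110110
1101101
1011011
0110111
1101110  (repeats step 0; period 7)
step 10: 1110110
step 10 is 1110110, still not uniform 0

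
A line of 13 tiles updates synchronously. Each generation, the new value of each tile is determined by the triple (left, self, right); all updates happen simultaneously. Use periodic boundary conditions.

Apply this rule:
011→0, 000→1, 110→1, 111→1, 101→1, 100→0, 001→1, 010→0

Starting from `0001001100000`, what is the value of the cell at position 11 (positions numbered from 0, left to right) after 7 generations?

1110010101111
1110101010111
1111010101011
1111101010101
1111110101010
0111111010101
1011111101010
position 11 holds 1

1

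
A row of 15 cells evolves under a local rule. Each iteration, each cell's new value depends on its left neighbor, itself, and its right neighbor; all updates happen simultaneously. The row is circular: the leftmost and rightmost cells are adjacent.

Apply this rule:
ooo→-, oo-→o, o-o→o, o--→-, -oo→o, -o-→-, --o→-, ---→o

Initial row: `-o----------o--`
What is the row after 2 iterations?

-o-o------o-o--

---oooooooo---o
-o-o------o-o--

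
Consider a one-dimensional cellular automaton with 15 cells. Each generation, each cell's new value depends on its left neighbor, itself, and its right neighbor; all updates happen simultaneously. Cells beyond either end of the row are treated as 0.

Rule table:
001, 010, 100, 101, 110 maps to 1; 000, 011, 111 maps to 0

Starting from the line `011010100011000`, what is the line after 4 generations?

101101110101101

generation 1: 101111110101100
generation 2: 110000011110110
generation 3: 011000100011011
generation 4: 101101110101101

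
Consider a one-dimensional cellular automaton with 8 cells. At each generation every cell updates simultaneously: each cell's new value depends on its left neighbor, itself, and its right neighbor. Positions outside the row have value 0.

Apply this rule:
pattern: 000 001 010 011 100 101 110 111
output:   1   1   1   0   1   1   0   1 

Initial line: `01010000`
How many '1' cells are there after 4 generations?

generation 1: 11111111
generation 2: 01111110
generation 3: 10111101
generation 4: 11011011
count of 1: 6

6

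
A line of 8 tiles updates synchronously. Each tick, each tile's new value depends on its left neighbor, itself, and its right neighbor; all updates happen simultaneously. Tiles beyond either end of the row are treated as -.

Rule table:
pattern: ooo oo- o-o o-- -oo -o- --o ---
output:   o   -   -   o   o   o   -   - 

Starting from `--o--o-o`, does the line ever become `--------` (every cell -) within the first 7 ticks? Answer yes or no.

tick 1: --oo-o-o
tick 2: --o--o-o  (repeats tick 0; period 2)
tick 7: --oo-o-o
tick 7 is --oo-o-o, still not uniform -

no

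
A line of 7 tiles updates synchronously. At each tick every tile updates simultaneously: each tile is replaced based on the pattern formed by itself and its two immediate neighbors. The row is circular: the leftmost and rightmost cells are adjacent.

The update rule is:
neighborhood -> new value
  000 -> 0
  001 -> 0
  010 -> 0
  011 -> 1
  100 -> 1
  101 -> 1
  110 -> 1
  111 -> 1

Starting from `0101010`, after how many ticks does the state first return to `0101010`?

0010101
1001010
0100101
1010010
0101001
1010100
0101010

7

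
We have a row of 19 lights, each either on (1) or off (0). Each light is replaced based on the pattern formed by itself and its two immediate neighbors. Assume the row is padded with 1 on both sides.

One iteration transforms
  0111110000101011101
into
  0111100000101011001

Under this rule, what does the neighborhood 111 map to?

1

At position 2 the neighborhood is 111; the next row has 1 there.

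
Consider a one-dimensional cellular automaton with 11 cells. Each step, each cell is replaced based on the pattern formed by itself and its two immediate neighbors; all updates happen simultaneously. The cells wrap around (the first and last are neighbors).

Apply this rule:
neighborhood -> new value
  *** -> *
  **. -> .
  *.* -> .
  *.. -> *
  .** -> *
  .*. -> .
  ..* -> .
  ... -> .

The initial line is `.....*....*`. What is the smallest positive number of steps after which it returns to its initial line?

11

*.....*....
.*.....*...
..*.....*..
...*.....*.
....*.....*
*....*.....
.*....*....
..*....*...
...*....*..
....*....*.
.....*....*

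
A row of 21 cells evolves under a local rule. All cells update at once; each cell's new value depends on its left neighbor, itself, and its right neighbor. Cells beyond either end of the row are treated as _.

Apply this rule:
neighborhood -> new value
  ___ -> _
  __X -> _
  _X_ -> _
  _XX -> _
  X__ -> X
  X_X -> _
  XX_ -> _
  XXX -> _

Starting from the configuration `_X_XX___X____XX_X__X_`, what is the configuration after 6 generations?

_____X___X_______X__X
______X___X_______X__
_______X___X_______X_
________X___X_______X
_________X___X_______
__________X___X______

__________X___X______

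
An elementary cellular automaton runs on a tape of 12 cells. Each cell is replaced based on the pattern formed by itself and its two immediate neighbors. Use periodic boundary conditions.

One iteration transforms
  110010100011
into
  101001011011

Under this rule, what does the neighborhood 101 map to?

At position 5 the neighborhood is 101; the next row has 1 there.

1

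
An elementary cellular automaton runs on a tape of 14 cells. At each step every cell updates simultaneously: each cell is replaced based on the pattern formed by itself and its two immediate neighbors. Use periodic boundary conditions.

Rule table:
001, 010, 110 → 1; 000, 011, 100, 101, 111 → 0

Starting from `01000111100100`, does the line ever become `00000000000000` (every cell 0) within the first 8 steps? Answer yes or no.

11001000101100
01011001100101
01001010101101
01011010100101
01001010101101  (repeats step 3; period 2)
step 8: 01011010100101
step 8 is 01011010100101, still not uniform 0

no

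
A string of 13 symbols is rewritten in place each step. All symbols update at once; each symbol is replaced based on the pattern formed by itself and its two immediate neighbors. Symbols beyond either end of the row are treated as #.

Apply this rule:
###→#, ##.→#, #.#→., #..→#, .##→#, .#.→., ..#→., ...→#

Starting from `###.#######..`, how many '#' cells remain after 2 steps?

11

###.########.
###.########.
count of #: 11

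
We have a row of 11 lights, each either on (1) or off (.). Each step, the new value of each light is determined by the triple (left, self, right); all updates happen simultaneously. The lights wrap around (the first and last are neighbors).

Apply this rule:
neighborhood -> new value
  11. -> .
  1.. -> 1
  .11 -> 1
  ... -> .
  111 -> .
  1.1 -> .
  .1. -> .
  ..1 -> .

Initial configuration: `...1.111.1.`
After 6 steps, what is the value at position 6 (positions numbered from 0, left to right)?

.....1....1
1.....1....
.1.....1...
..1.....1..
...1.....1.
....1.....1
position 6 holds .

.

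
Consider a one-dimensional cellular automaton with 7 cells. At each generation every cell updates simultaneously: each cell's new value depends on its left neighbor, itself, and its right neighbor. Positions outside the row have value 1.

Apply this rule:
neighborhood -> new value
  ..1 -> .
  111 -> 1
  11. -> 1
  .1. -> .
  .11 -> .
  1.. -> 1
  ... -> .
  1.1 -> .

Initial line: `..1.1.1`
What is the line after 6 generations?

111111.

generation 1: 1......
generation 2: 11.....
generation 3: 111....
generation 4: 1111...
generation 5: 11111..
generation 6: 111111.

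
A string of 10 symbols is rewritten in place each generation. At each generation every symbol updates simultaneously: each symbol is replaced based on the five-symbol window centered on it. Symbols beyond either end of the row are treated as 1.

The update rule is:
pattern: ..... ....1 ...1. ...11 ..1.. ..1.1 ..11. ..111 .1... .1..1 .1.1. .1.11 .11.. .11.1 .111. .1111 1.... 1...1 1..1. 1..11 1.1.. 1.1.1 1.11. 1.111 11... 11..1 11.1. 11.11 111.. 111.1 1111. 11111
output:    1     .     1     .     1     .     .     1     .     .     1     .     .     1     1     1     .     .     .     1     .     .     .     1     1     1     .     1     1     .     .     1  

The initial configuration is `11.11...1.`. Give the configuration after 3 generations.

.....11.11

..1..1.1..
1.1...1..1
.....11.11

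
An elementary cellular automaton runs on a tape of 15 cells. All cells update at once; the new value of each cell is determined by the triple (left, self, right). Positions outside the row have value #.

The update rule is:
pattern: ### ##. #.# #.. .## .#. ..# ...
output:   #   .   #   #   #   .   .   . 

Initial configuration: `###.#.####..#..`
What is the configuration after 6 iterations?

##.#.####.#..#.
#.#.####.#.#..#
.#.####.#.#.#.#
#.####.#.#.#.##
.####.#.#.#.###
####.#.#.#.####

####.#.#.#.####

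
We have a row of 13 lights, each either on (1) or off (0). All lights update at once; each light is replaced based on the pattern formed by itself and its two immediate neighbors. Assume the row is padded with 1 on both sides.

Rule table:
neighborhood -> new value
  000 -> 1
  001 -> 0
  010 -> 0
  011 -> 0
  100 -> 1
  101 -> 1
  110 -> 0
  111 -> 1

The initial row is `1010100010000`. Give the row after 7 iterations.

0101011001110
1010100100101
0101010010010
1010101001001
0101010100100
1010101010010
0101010101001

0101010101001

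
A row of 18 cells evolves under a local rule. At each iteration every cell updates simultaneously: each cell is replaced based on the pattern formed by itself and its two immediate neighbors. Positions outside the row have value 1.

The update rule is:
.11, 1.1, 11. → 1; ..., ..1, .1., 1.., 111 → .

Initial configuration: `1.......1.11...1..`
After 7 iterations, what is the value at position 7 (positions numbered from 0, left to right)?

1........111......
1........1.1......
1.........1.......
1.................
1.................  (fixed point — unchanged through iteration 7)
position 7 holds .

.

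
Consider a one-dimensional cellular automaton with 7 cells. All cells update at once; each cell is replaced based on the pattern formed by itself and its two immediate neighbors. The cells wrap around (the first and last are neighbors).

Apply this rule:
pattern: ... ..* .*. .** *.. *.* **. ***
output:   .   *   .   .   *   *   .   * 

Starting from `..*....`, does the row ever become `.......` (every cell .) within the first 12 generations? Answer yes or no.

generation 1: .*.*...
generation 2: *.*.*..
generation 3: .*.*.**
generation 4: *.*.*..  (repeats generation 2; period 2)
generation 12: *.*.*..
generation 12 is *.*.*.., still not uniform .

no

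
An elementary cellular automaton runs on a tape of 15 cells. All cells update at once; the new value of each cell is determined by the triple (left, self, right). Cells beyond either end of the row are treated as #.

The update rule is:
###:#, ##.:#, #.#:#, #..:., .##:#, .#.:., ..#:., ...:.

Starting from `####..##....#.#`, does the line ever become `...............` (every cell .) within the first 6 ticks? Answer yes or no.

no

####..##.....##
####..##.....##  (fixed point — unchanged through tick 6)
tick 6 is ####..##.....##, still not uniform .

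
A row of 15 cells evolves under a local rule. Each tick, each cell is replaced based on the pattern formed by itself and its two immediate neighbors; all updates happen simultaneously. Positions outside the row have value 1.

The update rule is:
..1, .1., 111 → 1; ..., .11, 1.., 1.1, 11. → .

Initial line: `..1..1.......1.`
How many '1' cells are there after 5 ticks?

4

.11.11......11.
...........1...
..........11..1
.........1...1.
........11..11.
count of 1: 4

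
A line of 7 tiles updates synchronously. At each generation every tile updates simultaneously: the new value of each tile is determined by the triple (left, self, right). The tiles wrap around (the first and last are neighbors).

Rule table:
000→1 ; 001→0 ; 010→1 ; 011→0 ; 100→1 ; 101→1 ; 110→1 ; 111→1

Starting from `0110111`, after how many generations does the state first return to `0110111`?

7

generation 1: 1011011
generation 2: 1101101
generation 3: 1110110
generation 4: 0111011
generation 5: 1011101
generation 6: 1101110
generation 7: 0110111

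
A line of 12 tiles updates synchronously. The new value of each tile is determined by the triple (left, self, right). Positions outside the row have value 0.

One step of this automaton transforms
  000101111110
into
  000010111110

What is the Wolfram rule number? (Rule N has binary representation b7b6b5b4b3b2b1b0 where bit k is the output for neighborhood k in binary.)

224

position 6: 111 → 1  (bit 7 = 1)
position 10: 110 → 1  (bit 6 = 1)
position 4: 101 → 1  (bit 5 = 1)
position 11: 100 → 0  (bit 4 = 0)
position 5: 011 → 0  (bit 3 = 0)
position 3: 010 → 0  (bit 2 = 0)
position 2: 001 → 0  (bit 1 = 0)
position 0: 000 → 0  (bit 0 = 0)
bits b7..b0 = 11100000 = 224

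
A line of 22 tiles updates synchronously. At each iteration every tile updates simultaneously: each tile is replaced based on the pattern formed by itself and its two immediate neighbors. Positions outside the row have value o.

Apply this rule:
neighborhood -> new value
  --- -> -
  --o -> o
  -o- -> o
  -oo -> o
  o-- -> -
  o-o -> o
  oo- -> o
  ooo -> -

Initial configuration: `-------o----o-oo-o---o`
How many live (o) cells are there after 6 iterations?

11

------oo---ooooooo--oo
-----ooo--oo-----o-oo-
----oo-o-ooo----oooooo
---ooooooo-o---oo-----
--oo-----ooo--ooo----o
-ooo----oo-o-oo-o---oo
count of o: 11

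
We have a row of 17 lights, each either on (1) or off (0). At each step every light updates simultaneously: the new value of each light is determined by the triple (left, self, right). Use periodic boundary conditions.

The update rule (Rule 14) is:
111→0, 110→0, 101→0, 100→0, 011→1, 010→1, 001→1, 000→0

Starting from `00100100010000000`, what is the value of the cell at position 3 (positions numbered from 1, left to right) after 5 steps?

step 1: 01101100110000000
step 2: 11001001100000000
step 3: 10011011000000001
step 4: 00110010000000011
step 5: 01100110000000110
position 3 holds 1

1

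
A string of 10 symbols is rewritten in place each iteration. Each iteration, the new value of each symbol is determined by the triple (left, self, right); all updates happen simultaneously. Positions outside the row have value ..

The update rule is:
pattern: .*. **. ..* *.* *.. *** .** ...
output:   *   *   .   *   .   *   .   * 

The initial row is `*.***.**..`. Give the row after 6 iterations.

iteration 1: **.***.*.*
iteration 2: .**.******
iteration 3: ..**.*****
iteration 4: *..**.****
iteration 5: *...**.***
iteration 6: *.*..**.**

*.*..**.**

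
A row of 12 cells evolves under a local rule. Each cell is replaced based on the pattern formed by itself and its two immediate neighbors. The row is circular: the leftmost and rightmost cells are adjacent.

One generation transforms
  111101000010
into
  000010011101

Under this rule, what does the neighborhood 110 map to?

At position 3 the neighborhood is 110; the next row has 0 there.

0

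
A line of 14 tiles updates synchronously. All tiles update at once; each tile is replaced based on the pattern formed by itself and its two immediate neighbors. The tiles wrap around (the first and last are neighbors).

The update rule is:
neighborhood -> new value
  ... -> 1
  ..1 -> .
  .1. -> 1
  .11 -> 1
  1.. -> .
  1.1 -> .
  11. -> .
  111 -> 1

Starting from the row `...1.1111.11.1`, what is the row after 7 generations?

.1.1.1..1.1..1

generation 1: .1.1.111..1..1
generation 2: .1.1.11...1..1
generation 3: .1.1.1..1.1..1
generation 4: .1.1.1..1.1..1  (fixed point — unchanged through generation 7)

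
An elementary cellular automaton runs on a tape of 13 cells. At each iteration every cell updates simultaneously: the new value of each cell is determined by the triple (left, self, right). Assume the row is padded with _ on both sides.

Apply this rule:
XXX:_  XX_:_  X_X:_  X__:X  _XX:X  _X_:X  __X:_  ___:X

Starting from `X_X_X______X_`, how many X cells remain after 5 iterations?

10

iteration 1: X_X_XXXXXX_XX
iteration 2: X_X_X______X_  (repeats iteration 0; period 2)
iteration 5: X_X_XXXXXX_XX
count of X: 10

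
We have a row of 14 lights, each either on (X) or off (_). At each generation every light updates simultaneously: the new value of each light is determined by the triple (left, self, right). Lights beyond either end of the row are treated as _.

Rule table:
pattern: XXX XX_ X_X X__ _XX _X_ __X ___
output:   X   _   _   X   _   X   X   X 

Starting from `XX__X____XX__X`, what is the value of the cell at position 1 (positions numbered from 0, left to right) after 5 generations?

__XXXXXXX__XXX
XX_XXXXX_XX_X_
____XXX_____XX
XXXX_X_XXXXX__
_XX__X__XXX_XX
position 1 holds X

X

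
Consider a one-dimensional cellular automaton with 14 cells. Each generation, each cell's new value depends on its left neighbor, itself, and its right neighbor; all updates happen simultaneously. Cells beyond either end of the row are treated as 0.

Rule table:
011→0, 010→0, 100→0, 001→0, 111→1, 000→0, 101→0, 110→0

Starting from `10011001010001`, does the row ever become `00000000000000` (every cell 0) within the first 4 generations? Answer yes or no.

00000000000000
all cells are 0 at generation 1

yes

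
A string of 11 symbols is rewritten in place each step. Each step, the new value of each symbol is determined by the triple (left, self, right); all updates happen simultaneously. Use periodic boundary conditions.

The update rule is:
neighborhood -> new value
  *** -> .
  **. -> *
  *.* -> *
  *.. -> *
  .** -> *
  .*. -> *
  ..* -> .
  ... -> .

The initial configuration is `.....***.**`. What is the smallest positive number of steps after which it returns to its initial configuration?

7

step 1: *....*.****
step 2: **...***...
step 3: ***..*.**..
step 4: *.**.*****.
step 5: ******...**
step 6: .....**..*.
step 7: .....***.**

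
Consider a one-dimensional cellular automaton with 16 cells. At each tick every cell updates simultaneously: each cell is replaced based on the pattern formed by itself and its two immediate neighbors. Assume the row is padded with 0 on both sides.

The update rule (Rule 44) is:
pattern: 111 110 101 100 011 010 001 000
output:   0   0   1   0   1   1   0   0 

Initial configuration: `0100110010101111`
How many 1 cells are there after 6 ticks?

0100100011111000
0100100010000000
0100100010000000  (fixed point — unchanged through tick 6)
count of 1: 3

3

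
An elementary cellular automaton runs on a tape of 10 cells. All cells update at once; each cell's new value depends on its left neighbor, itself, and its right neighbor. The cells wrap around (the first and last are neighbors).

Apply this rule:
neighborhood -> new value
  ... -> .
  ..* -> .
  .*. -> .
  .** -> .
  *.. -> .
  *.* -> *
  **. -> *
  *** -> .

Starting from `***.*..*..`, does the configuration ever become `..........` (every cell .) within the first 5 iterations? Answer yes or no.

..**......
...*......
..........
all cells are . at iteration 3

yes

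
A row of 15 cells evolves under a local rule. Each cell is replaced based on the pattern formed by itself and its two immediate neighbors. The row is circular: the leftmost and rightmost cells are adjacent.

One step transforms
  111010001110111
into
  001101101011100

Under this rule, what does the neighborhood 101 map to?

1

At position 3 the neighborhood is 101; the next row has 1 there.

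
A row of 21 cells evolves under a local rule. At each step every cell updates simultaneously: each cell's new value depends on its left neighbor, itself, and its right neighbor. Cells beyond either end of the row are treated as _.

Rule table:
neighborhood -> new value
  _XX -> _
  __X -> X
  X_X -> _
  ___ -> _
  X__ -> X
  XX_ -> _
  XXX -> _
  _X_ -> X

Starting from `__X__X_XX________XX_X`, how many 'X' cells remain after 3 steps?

6

_XXXXX___X______X___X
X_____X_XXX____XXX_XX
XX___XX____X__X______
count of X: 6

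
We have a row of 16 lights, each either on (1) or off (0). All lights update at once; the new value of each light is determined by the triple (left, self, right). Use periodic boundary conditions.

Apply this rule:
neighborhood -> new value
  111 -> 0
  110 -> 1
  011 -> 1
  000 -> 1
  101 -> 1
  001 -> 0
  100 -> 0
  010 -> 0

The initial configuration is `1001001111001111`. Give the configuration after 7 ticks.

1000001001001000
0011100000000010
1010101111111000
0101011000001010
0010111011100100
1001101110100001
1001111011001101

1001111011001101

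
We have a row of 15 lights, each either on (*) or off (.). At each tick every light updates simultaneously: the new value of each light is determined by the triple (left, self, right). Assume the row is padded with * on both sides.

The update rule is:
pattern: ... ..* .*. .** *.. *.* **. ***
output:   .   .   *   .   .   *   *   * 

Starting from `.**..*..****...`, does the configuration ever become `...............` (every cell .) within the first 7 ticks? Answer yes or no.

tick 1: *.*..*...***...
tick 2: ***..*....**...
tick 3: ***..*.....*...
tick 4: ***..*.....*...  (fixed point — unchanged through tick 7)
tick 7 is ***..*.....*..., still not uniform .

no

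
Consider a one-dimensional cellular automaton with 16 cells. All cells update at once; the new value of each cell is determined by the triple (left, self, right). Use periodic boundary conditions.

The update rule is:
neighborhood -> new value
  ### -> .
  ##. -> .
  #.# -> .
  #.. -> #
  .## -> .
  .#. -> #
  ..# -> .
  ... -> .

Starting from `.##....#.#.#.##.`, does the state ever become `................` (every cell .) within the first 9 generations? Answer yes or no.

generation 1: ...#...#.#.#...#
generation 2: #..##..#.#.##..#
generation 3: .#...#.#.#...#..
generation 4: .##..#.#.##..##.
generation 5: ...#.#.#...#...#
generation 6: #..#.#.##..##..#
generation 7: .#.#.#...#...#..
generation 8: .#.#.##..##..##.
generation 9: .#.#...#...#...#
generation 9 is .#.#...#...#...#, still not uniform .

no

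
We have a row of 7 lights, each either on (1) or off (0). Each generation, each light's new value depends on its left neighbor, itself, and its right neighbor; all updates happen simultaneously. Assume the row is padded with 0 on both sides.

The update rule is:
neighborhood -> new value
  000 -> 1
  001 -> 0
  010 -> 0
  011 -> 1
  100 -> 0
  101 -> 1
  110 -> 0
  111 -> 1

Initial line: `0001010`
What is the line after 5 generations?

1100100
1000001
0011100
1011001
0110000

0110000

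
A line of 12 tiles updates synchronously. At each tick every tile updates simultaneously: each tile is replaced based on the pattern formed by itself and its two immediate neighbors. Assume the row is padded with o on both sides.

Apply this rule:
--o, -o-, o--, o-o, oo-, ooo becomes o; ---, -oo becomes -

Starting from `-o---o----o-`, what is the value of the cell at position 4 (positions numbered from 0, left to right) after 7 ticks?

ooo-ooo--ooo
oooo-oooo-oo
ooooo-oooo-o
oooooo-oooo-
ooooooo-oooo
oooooooo-ooo
ooooooooo-oo
position 4 holds o

o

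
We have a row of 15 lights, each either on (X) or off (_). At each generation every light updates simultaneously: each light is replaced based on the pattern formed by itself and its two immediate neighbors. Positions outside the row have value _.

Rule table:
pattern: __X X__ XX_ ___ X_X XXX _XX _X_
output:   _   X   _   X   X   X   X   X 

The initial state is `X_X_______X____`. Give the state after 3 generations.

XXXXXXXXX_XXXXX
XXXXXXXX_XXXXX_
XXXXXXX_XXXXX_X

XXXXXXX_XXXXX_X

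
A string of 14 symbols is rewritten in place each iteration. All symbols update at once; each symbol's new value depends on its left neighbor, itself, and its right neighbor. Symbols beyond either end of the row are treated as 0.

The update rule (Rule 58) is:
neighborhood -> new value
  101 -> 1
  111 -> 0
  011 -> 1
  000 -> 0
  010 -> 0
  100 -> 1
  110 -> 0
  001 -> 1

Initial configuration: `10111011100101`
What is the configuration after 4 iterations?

01101110110101

01100110011010
11011101110101
10110011001010
01101110110101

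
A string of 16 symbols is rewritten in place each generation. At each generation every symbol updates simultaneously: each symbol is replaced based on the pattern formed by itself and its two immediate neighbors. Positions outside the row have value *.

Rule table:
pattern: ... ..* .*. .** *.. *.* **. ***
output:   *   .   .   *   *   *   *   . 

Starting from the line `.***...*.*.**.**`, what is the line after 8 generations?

generation 1: **.***..*.*****.
generation 2: .***.**..**...**
generation 3: **.*****.****.*.
generation 4: .***...***..**.*
generation 5: **.***.*.**.****
generation 6: .***.**.*****...
generation 7: **.******...***.
generation 8: .***....***.*.**

.***....***.*.**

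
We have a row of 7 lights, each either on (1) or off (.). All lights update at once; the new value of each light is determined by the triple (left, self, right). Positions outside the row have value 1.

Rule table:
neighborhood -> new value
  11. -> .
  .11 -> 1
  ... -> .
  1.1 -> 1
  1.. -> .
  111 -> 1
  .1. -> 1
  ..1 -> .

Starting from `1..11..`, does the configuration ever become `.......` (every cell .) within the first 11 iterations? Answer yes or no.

no

iteration 1: ...1...
iteration 2: ...1...  (fixed point — unchanged through iteration 11)
iteration 11 is ...1..., still not uniform .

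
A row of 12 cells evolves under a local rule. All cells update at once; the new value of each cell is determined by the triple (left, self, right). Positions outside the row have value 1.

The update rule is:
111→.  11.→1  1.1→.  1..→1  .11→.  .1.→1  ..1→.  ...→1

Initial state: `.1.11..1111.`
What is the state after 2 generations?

.1..11....1.
.11..1111.1.

.11..1111.1.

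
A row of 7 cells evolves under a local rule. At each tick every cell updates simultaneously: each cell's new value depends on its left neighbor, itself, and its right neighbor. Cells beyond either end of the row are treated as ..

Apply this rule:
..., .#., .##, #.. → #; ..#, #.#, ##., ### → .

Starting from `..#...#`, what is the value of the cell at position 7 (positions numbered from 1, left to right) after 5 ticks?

tick 1: #.###.#
tick 2: #.#...#
tick 3: #.###.#  (repeats tick 1; period 2)
tick 5: #.###.#
position 7 holds #

#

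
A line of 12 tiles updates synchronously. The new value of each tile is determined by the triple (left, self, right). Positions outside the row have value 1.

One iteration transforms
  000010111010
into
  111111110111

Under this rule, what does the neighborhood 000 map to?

1

At position 1 the neighborhood is 000; the next row has 1 there.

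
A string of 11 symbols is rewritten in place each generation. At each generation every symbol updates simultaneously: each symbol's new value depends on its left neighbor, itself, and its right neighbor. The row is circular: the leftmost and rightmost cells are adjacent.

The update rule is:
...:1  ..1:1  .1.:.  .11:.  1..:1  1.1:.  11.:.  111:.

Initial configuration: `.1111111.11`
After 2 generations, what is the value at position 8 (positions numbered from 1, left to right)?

1

generation 1: ...........
generation 2: 11111111111
position 8 holds 1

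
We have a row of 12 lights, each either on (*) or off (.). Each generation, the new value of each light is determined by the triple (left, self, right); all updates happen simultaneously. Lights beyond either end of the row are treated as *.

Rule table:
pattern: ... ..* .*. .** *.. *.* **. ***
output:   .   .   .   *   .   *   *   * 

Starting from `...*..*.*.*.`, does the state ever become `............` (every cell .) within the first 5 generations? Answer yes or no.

no

generation 1: .......*.*.*
generation 2: ........*.**
generation 3: .........***
generation 4: .........***  (fixed point — unchanged through generation 5)
generation 5 is .........***, still not uniform .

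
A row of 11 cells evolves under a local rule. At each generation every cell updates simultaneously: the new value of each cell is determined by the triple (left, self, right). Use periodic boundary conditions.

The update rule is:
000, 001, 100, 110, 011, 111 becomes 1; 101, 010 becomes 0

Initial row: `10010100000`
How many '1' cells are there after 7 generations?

01100011111
01111111111
01111111111  (fixed point — unchanged through generation 7)
count of 1: 10

10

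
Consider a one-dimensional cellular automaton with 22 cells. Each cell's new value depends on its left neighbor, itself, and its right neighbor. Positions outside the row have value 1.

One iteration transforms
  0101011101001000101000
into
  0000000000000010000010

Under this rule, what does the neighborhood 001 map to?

0

At position 11 the neighborhood is 001; the next row has 0 there.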